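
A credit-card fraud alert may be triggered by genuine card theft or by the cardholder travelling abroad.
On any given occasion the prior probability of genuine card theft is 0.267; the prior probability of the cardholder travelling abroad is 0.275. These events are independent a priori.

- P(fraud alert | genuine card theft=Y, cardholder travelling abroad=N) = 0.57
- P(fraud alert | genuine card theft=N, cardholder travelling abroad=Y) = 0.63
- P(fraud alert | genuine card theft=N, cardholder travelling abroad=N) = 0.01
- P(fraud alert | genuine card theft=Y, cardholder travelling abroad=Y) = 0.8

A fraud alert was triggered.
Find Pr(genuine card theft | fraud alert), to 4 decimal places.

P(fraud alert) = 0.01*0.733*0.725 + 0.63*0.733*0.275 + 0.57*0.267*0.725 + 0.8*0.267*0.275 = 0.005314 + 0.126992 + 0.110338 + 0.058740 = 0.301384
The genuine card theft-present share is 0.110338 + 0.058740 = 0.169078.
P(genuine card theft | fraud alert) = 0.169078 / 0.301384 ≈ 0.5610

Pr(genuine card theft | fraud alert) ≈ 0.5610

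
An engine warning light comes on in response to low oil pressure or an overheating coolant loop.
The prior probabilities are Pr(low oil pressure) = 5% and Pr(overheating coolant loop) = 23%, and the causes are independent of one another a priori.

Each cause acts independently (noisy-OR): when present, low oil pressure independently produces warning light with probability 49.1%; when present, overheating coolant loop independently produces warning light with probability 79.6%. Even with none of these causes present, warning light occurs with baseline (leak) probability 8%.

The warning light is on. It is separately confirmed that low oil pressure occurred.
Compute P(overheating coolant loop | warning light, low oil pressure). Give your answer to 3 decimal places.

P(overheating coolant loop | warning light, low oil pressure) ≈ 0.337

Under noisy-OR, P(warning light | causes) = 1 − (1−0.08)·∏(1−qᵢ) over the active causes.
Sum P(warning light|·) weighted by the priors over both values of overheating coolant loop:
  P(warning light | low oil pressure) = 0.53172×0.77 + 0.904471×0.23
        = 0.409424 + 0.208028 = 0.617452
Configurations with overheating coolant loop contribute 0.208028, so
  P(overheating coolant loop | warning light, low oil pressure) = 0.208028 / 0.617452 ≈ 0.337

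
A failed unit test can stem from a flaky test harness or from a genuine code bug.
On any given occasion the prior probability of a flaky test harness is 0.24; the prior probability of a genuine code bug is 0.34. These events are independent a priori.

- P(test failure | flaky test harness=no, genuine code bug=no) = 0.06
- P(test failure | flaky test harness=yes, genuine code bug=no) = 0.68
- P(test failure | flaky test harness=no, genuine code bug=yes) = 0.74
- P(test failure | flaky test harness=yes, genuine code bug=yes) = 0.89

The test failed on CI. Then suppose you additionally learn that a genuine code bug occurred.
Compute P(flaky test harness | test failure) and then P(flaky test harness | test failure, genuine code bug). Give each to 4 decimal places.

Sum P(test failure|·) weighted by the priors over the 4 (flaky test harness, genuine code bug) configurations:
  P(test failure) = 0.06×0.76×0.66 + 0.74×0.76×0.34 + 0.68×0.24×0.66 + 0.89×0.24×0.34
        = 0.030096 + 0.191216 + 0.107712 + 0.072624 = 0.401648
Keeping only the flaky test harness-present terms gives 0.180336, so
  P(flaky test harness | test failure) = 0.180336 / 0.401648 ≈ 0.4490

With the extra evidence:
Numerator (weight on configurations with flaky test harness): 0.89·0.24 = 0.213600
The normalizing constant is 0.74·0.76 + 0.89·0.24 = 0.776000
Posterior = 0.213600 / 0.776000 ≈ 0.2753
Conditioning on genuine code bug lowers the posterior on flaky test harness: the classic explaining-away effect in a common-effect structure.

P(flaky test harness | test failure) ≈ 0.4490; P(flaky test harness | test failure, genuine code bug) ≈ 0.2753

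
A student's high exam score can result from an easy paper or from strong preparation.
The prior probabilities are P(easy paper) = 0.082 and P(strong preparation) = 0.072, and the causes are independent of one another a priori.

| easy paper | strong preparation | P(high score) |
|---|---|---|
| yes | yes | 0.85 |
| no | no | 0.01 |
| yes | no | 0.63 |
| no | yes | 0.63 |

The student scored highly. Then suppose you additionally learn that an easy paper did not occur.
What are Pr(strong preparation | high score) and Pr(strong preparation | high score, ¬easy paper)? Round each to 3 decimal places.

For the numerator, keep only strong preparation=true terms: 0.041640 + 0.005018 = 0.046658
Denominator P(high score): 0.01·0.918·0.928 + 0.63·0.918·0.072 + 0.63·0.082·0.928 + 0.85·0.082·0.072 = 0.103117
P(strong preparation | high score) = 0.046658/0.103117 ≈ 0.452

Now condition on the additional information:
Enumerate both values of strong preparation and weight by the priors:
  P(high score | ¬easy paper) = 0.01·0.928 + 0.63·0.072
        = 0.009280 + 0.045360 = 0.054640
Keeping only the strong preparation-present terms gives 0.045360, so
  P(strong preparation | high score, ¬easy paper) = 0.045360 / 0.054640 ≈ 0.830
With easy paper excluded, strong preparation must carry more of the explanatory weight for the high score.

Pr(strong preparation | high score) ≈ 0.452; Pr(strong preparation | high score, ¬easy paper) ≈ 0.830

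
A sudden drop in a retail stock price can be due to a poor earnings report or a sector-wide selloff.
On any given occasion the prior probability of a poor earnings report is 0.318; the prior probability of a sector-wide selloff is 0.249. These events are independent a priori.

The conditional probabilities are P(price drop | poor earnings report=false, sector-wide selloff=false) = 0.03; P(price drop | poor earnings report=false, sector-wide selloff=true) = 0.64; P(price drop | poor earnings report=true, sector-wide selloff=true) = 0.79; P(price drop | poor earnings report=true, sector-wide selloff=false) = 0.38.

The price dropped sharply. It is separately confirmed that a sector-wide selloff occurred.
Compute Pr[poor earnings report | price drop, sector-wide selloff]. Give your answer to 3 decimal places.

Pr[poor earnings report | price drop, sector-wide selloff] ≈ 0.365

P(price drop | sector-wide selloff) = 0.64*0.682 + 0.79*0.318 = 0.436480 + 0.251220 = 0.687700
Of this, 0.251220 comes from 0.79*0.318 (the poor earnings report=true cases).
P(poor earnings report | price drop, sector-wide selloff) = 0.251220 / 0.687700 ≈ 0.365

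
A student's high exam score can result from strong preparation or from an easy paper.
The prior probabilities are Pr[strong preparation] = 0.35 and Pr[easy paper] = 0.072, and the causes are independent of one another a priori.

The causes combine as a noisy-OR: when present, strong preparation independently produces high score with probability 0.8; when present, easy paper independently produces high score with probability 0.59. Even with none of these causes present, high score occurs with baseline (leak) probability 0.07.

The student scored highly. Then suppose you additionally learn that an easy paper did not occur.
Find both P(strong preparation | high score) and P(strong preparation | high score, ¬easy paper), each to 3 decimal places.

Under noisy-OR, P(high score | causes) = 1 − (1−0.07)·∏(1−qᵢ) over the active causes.
Numerator (weight on configurations with strong preparation): 0.264387 + 0.023278 = 0.287665
The normalizing constant is 0.07*0.65*0.928 + 0.6187*0.65*0.072 + 0.814*0.35*0.928 + 0.92374*0.35*0.072 = 0.358844
P(strong preparation | high score) = 0.287665/0.358844 ≈ 0.802

Now condition on the additional information:
Enumerate both values of strong preparation and weight by the priors:
  P(high score | ¬easy paper) = 0.07×0.65 + 0.814×0.35
        = 0.045500 + 0.284900 = 0.330400
The terms with strong preparation present sum to 0.284900, so
  P(strong preparation | high score, ¬easy paper) = 0.284900 / 0.330400 ≈ 0.862

P(strong preparation | high score) ≈ 0.802; P(strong preparation | high score, ¬easy paper) ≈ 0.862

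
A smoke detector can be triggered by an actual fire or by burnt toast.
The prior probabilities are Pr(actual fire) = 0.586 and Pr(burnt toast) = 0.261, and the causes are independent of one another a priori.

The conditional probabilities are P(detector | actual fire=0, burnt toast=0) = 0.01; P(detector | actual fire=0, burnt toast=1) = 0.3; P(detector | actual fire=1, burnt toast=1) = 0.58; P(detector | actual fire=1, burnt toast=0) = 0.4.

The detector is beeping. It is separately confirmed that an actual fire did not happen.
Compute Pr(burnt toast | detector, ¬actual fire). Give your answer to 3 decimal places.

Pr(burnt toast | detector, ¬actual fire) ≈ 0.914

For the numerator, keep only burnt toast=true terms: 0.3*0.261 = 0.078300
Denominator P(detector | ¬actual fire): 0.01*0.739 + 0.3*0.261 = 0.085690
Posterior = 0.078300 / 0.085690 ≈ 0.914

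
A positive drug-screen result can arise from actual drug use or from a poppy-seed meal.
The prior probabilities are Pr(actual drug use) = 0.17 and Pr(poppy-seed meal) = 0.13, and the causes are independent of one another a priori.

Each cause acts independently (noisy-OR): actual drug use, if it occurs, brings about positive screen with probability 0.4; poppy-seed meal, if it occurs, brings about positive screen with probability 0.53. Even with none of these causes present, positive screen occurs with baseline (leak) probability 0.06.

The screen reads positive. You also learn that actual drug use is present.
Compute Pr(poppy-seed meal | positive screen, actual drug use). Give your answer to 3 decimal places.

Under noisy-OR, P(positive screen | causes) = 1 − (1−0.06)·∏(1−qᵢ) over the active causes.
Numerator (weight on configurations with poppy-seed meal): 0.73492×0.13 = 0.095540
Normalizer over all consistent configurations: 0.436×0.87 + 0.73492×0.13 = 0.474860
P(poppy-seed meal | positive screen, actual drug use) = 0.095540/0.474860 ≈ 0.201

Pr(poppy-seed meal | positive screen, actual drug use) ≈ 0.201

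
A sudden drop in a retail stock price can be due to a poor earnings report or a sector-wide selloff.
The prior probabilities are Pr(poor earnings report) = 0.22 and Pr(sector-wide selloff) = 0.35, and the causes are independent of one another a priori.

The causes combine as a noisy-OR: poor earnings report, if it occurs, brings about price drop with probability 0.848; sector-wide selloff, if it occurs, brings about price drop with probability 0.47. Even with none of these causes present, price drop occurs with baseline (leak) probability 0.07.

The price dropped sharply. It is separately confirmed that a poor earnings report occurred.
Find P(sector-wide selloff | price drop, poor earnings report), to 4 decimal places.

Under noisy-OR, P(price drop | causes) = 1 − (1−0.07)·∏(1−qᵢ) over the active causes.
P(price drop | poor earnings report) = 0.85864×0.65 + 0.925079×0.35 = 0.558116 + 0.323778 = 0.881894
The sector-wide selloff-present share is 0.925079×0.35 = 0.323778.
Hence the posterior is 0.323778/0.881894 ≈ 0.3671.

P(sector-wide selloff | price drop, poor earnings report) ≈ 0.3671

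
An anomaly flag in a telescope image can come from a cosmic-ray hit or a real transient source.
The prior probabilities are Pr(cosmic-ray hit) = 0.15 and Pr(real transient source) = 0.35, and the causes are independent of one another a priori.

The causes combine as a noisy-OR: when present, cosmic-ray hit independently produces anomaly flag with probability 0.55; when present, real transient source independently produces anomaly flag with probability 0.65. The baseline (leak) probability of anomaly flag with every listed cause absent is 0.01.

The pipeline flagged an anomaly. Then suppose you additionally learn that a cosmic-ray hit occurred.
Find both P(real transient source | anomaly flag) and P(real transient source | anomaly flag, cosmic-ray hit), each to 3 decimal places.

Under noisy-OR, P(anomaly flag | causes) = 1 − (1−0.01)·∏(1−qᵢ) over the active causes.
Enumerate the 4 (cosmic-ray hit, real transient source) configurations and weight by the priors:
  P(anomaly flag) = 0.01·0.85·0.65 + 0.6535·0.85·0.35 + 0.5545·0.15·0.65 + 0.844075·0.15·0.35
        = 0.005525 + 0.194416 + 0.054064 + 0.044314 = 0.298319
Configurations with real transient source contribute 0.238730, so
  P(real transient source | anomaly flag) = 0.238730 / 0.298319 ≈ 0.800

Now condition on the additional information:
P(anomaly flag | cosmic-ray hit) = 0.5545×0.65 + 0.844075×0.35 = 0.360425 + 0.295426 = 0.655851
Restricting to configurations with real transient source present: 0.844075×0.35 = 0.295426.
So P(real transient source | anomaly flag, cosmic-ray hit) = 0.295426/0.655851 ≈ 0.450.
This is intercausal reasoning (explaining away): once cosmic-ray hit accounts for the anomaly flag, real transient source becomes less likely.

P(real transient source | anomaly flag) ≈ 0.800; P(real transient source | anomaly flag, cosmic-ray hit) ≈ 0.450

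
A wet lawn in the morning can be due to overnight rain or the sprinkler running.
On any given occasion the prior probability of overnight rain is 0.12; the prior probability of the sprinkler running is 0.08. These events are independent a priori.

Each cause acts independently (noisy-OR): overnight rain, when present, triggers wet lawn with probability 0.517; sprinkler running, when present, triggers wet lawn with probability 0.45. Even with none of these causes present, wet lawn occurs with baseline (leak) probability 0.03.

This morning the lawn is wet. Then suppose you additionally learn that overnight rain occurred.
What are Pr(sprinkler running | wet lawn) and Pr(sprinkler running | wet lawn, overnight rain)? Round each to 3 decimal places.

Pr(sprinkler running | wet lawn) ≈ 0.325; Pr(sprinkler running | wet lawn, overnight rain) ≈ 0.108

Under noisy-OR, P(wet lawn | causes) = 1 − (1−0.03)·∏(1−qᵢ) over the active causes.
For the numerator, keep only sprinkler running=true terms: 0.032842 + 0.007126 = 0.039968
The normalizing constant is 0.03*0.88*0.92 + 0.4665*0.88*0.08 + 0.53149*0.12*0.92 + 0.74232*0.12*0.08 = 0.122932
P(sprinkler running | wet lawn) = 0.039968/0.122932 ≈ 0.325

Now also conditioning on overnight rain=true:
Numerator (weight on configurations with sprinkler running): 0.74232·0.08 = 0.059386
Denominator P(wet lawn | overnight rain): 0.53149·0.92 + 0.74232·0.08 = 0.548357
Posterior = 0.059386 / 0.548357 ≈ 0.108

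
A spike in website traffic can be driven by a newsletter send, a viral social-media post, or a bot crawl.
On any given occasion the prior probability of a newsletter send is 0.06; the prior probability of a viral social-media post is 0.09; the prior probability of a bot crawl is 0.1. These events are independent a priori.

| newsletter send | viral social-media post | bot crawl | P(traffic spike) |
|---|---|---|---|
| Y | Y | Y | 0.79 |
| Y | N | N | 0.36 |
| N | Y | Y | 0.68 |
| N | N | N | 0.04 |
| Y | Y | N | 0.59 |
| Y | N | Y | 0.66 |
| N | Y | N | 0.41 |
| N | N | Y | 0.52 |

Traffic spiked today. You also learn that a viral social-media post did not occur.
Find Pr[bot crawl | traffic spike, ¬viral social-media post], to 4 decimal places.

Pr[bot crawl | traffic spike, ¬viral social-media post] ≈ 0.4979

P(traffic spike | ¬viral social-media post) = 0.04×0.94×0.9 + 0.52×0.94×0.1 + 0.36×0.06×0.9 + 0.66×0.06×0.1 = 0.033840 + 0.048880 + 0.019440 + 0.003960 = 0.106120
Of this, 0.052840 comes from 0.048880 + 0.003960 (the bot crawl=true cases).
P(bot crawl | traffic spike, ¬viral social-media post) = 0.052840 / 0.106120 ≈ 0.4979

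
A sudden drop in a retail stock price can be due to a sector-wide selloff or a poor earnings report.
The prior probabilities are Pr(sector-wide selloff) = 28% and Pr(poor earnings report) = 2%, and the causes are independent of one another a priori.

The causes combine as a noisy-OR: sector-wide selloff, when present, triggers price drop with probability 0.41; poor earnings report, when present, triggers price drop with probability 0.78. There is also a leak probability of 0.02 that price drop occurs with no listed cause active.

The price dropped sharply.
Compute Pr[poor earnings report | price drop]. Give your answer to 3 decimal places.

Pr[poor earnings report | price drop] ≈ 0.111

Under noisy-OR, P(price drop | causes) = 1 − (1−0.02)·∏(1−qᵢ) over the active causes.
P(price drop) = 0.02×0.72×0.98 + 0.7844×0.72×0.02 + 0.4218×0.28×0.98 + 0.872796×0.28×0.02 = 0.014112 + 0.011295 + 0.115742 + 0.004888 = 0.146037
Restricting to configurations with poor earnings report present: 0.011295 + 0.004888 = 0.016183.
P(poor earnings report | price drop) = 0.016183 / 0.146037 ≈ 0.111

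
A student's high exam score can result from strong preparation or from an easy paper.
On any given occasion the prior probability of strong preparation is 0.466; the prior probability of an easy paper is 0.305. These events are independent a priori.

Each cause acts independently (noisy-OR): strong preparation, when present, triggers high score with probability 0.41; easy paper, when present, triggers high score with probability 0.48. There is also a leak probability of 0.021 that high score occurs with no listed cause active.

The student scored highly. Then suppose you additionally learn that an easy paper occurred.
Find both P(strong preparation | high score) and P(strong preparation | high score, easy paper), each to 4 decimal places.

Under noisy-OR, P(high score | causes) = 1 − (1−0.021)·∏(1−qᵢ) over the active causes.
P(high score) = 0.021×0.534×0.695 + 0.49092×0.534×0.305 + 0.42239×0.466×0.695 + 0.699643×0.466×0.305 = 0.007794 + 0.079956 + 0.136799 + 0.099440 = 0.323989
Of this, 0.236239 comes from 0.136799 + 0.099440 (the strong preparation=true cases).
Hence the posterior is 0.236239/0.323989 ≈ 0.7292.

Now condition on the additional information:
Numerator (weight on configurations with strong preparation): 0.699643*0.466 = 0.326034
Denominator P(high score | easy paper): 0.49092*0.534 + 0.699643*0.466 = 0.588185
P(strong preparation | high score, easy paper) = 0.326034/0.588185 ≈ 0.5543

P(strong preparation | high score) ≈ 0.7292; P(strong preparation | high score, easy paper) ≈ 0.5543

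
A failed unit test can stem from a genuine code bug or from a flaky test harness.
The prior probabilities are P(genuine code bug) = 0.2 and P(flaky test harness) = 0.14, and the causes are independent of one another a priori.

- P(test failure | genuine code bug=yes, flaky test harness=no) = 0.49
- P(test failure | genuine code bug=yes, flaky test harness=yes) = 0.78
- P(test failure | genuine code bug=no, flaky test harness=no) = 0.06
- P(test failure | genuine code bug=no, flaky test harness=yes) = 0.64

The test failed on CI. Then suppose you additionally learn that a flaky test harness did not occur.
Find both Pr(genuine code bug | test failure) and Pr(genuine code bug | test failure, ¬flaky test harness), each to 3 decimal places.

Numerator (weight on configurations with genuine code bug): 0.084280 + 0.021840 = 0.106120
The normalizing constant is 0.06·0.8·0.86 + 0.64·0.8·0.14 + 0.49·0.2·0.86 + 0.78·0.2·0.14 = 0.219080
P(genuine code bug | test failure) = 0.106120/0.219080 ≈ 0.484

Now condition on the additional information:
P(test failure | ¬flaky test harness) = 0.06×0.8 + 0.49×0.2 = 0.048000 + 0.098000 = 0.146000
Restricting to configurations with genuine code bug present: 0.49×0.2 = 0.098000.
P(genuine code bug | test failure, ¬flaky test harness) = 0.098000 / 0.146000 ≈ 0.671

Pr(genuine code bug | test failure) ≈ 0.484; Pr(genuine code bug | test failure, ¬flaky test harness) ≈ 0.671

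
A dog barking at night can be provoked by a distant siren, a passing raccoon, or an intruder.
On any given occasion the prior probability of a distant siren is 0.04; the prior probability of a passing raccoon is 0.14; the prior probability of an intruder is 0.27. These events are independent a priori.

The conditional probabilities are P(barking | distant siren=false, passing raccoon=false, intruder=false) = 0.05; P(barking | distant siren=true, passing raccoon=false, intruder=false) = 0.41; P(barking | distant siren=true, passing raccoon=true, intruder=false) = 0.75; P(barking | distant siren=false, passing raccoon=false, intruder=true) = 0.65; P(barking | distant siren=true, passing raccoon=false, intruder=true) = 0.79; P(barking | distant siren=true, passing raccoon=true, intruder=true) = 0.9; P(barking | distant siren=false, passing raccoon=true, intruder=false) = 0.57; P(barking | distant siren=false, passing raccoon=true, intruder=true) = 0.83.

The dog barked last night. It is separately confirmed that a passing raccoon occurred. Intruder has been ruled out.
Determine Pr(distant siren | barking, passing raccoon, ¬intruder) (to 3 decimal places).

Pr(distant siren | barking, passing raccoon, ¬intruder) ≈ 0.052

Weight on distant siren=true, given the evidence: 0.75*0.04 = 0.030000
Normalizer over all consistent configurations: 0.57*0.96 + 0.75*0.04 = 0.577200
Posterior = 0.030000 / 0.577200 ≈ 0.052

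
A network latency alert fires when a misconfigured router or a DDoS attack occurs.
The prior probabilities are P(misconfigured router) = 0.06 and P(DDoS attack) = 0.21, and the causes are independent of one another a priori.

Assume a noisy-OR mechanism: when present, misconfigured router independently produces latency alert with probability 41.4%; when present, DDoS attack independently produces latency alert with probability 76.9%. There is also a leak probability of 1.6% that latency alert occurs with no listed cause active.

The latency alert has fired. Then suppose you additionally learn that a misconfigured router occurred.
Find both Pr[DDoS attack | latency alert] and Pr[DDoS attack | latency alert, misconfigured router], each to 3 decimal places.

Under noisy-OR, P(latency alert | causes) = 1 − (1−0.016)·∏(1−qᵢ) over the active causes.
P(latency alert) = 0.016×0.94×0.79 + 0.772696×0.94×0.21 + 0.423376×0.06×0.79 + 0.8668×0.06×0.21 = 0.011882 + 0.152530 + 0.020068 + 0.010922 = 0.195402
The DDoS attack-present share is 0.152530 + 0.010922 = 0.163452.
Hence the posterior is 0.163452/0.195402 ≈ 0.836.

With the extra evidence:
Sum P(latency alert|·) weighted by the priors over both values of DDoS attack:
  P(latency alert | misconfigured router) = 0.423376*0.79 + 0.8668*0.21
        = 0.334467 + 0.182028 = 0.516495
Configurations with DDoS attack contribute 0.182028, so
  P(DDoS attack | latency alert, misconfigured router) = 0.182028 / 0.516495 ≈ 0.352

Pr[DDoS attack | latency alert] ≈ 0.836; Pr[DDoS attack | latency alert, misconfigured router] ≈ 0.352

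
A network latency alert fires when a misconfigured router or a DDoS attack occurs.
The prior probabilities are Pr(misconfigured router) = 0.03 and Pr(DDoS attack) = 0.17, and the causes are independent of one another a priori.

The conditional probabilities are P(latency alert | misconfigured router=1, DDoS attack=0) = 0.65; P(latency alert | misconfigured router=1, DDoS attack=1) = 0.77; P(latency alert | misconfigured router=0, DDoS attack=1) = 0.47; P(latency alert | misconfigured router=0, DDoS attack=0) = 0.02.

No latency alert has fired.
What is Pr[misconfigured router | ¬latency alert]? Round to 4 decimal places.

Pr[misconfigured router | ¬latency alert] ≈ 0.0112

P(¬latency alert) = 0.98×0.97×0.83 + 0.53×0.97×0.17 + 0.35×0.03×0.83 + 0.23×0.03×0.17 = 0.788998 + 0.087397 + 0.008715 + 0.001173 = 0.886283
The misconfigured router-present share is 0.008715 + 0.001173 = 0.009888.
P(misconfigured router | ¬latency alert) = 0.009888 / 0.886283 ≈ 0.0112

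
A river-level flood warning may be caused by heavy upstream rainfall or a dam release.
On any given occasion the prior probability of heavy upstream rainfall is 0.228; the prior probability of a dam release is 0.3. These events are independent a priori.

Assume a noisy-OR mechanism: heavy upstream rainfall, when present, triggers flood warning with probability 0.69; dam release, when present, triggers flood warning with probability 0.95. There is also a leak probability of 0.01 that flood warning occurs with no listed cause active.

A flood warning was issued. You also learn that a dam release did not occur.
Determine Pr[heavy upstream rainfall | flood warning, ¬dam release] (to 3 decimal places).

Pr[heavy upstream rainfall | flood warning, ¬dam release] ≈ 0.953

Under noisy-OR, P(flood warning | causes) = 1 − (1−0.01)·∏(1−qᵢ) over the active causes.
Enumerate both values of heavy upstream rainfall and weight by the priors:
  P(flood warning | ¬dam release) = 0.01×0.772 + 0.6931×0.228
        = 0.007720 + 0.158027 = 0.165747
Keeping only the heavy upstream rainfall-present terms gives 0.158027, so
  P(heavy upstream rainfall | flood warning, ¬dam release) = 0.158027 / 0.165747 ≈ 0.953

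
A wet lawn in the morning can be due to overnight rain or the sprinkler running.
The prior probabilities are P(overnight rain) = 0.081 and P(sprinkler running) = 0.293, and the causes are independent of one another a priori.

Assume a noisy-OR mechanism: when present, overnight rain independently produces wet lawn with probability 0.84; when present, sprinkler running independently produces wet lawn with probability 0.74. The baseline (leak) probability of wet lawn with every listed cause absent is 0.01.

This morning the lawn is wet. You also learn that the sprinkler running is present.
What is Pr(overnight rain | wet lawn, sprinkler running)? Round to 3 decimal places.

Pr(overnight rain | wet lawn, sprinkler running) ≈ 0.102

Under noisy-OR, P(wet lawn | causes) = 1 − (1−0.01)·∏(1−qᵢ) over the active causes.
For the numerator, keep only overnight rain=true terms: 0.958816*0.081 = 0.077664
The normalizing constant is 0.7426*0.919 + 0.958816*0.081 = 0.760113
Posterior = 0.077664 / 0.760113 ≈ 0.102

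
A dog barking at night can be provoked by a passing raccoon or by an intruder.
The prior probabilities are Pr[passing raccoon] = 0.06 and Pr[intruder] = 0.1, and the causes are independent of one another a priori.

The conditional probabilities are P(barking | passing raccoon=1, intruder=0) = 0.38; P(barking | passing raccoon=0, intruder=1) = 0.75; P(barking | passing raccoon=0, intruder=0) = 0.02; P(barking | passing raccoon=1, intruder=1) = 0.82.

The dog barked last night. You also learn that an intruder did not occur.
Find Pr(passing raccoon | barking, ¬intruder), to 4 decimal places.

P(barking | ¬intruder) = 0.02*0.94 + 0.38*0.06 = 0.018800 + 0.022800 = 0.041600
Restricting to configurations with passing raccoon present: 0.38*0.06 = 0.022800.
Hence the posterior is 0.022800/0.041600 ≈ 0.5481.

Pr(passing raccoon | barking, ¬intruder) ≈ 0.5481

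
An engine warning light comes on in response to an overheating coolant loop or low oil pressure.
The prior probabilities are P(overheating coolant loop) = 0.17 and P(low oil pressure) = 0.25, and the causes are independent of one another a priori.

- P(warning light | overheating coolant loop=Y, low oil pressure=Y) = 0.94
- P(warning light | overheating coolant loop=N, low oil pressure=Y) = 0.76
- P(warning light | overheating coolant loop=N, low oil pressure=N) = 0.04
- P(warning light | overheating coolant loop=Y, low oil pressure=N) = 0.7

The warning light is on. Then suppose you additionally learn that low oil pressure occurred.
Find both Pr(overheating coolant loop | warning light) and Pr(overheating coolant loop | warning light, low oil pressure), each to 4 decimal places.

Pr(overheating coolant loop | warning light) ≈ 0.4144; Pr(overheating coolant loop | warning light, low oil pressure) ≈ 0.2021

By total probability over the 4 (overheating coolant loop, low oil pressure) configurations:
  P(warning light) = 0.04*0.83*0.75 + 0.76*0.83*0.25 + 0.7*0.17*0.75 + 0.94*0.17*0.25
        = 0.024900 + 0.157700 + 0.089250 + 0.039950 = 0.311800
The terms with overheating coolant loop present sum to 0.129200, so
  P(overheating coolant loop | warning light) = 0.129200 / 0.311800 ≈ 0.4144

With the extra evidence:
P(warning light | low oil pressure) = 0.76*0.83 + 0.94*0.17 = 0.630800 + 0.159800 = 0.790600
Restricting to configurations with overheating coolant loop present: 0.94*0.17 = 0.159800.
P(overheating coolant loop | warning light, low oil pressure) = 0.159800 / 0.790600 ≈ 0.2021
— low oil pressure explains away the evidence for overheating coolant loop.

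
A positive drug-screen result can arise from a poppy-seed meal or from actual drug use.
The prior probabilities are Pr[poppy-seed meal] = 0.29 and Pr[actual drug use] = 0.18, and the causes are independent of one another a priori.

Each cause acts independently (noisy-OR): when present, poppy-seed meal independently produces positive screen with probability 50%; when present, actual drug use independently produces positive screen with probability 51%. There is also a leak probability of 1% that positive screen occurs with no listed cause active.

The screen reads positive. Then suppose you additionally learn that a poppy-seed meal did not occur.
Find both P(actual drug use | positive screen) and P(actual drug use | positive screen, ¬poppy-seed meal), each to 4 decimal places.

P(actual drug use | positive screen) ≈ 0.4555; P(actual drug use | positive screen, ¬poppy-seed meal) ≈ 0.9187

Under noisy-OR, P(positive screen | causes) = 1 − (1−0.01)·∏(1−qᵢ) over the active causes.
Weight on actual drug use=true, given the evidence: 0.065804 + 0.039539 = 0.105343
Normalizer over all consistent configurations: 0.01*0.71*0.82 + 0.5149*0.71*0.18 + 0.505*0.29*0.82 + 0.75745*0.29*0.18 = 0.231254
P(actual drug use | positive screen) = 0.105343/0.231254 ≈ 0.4555

With the extra evidence:
P(positive screen | ¬poppy-seed meal) = 0.01·0.82 + 0.5149·0.18 = 0.008200 + 0.092682 = 0.100882
The actual drug use-present share is 0.5149·0.18 = 0.092682.
Hence the posterior is 0.092682/0.100882 ≈ 0.9187.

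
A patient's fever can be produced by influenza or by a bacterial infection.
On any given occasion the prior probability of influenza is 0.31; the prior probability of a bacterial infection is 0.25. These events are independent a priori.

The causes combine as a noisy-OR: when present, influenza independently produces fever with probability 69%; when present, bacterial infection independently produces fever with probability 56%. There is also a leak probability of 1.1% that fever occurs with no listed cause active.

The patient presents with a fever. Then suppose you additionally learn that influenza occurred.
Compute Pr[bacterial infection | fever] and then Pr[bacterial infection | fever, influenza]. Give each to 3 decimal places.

Pr[bacterial infection | fever] ≈ 0.496; Pr[bacterial infection | fever, influenza] ≈ 0.294

Under noisy-OR, P(fever | causes) = 1 − (1−0.011)·∏(1−qᵢ) over the active causes.
Sum P(fever|·) weighted by the priors over the 4 (influenza, bacterial infection) configurations:
  P(fever) = 0.011×0.69×0.75 + 0.56484×0.69×0.25 + 0.69341×0.31×0.75 + 0.8651×0.31×0.25
        = 0.005692 + 0.097435 + 0.161218 + 0.067045 = 0.331390
Keeping only the bacterial infection-present terms gives 0.164480, so
  P(bacterial infection | fever) = 0.164480 / 0.331390 ≈ 0.496

Now condition on the additional information:
By total probability over both values of bacterial infection:
  P(fever | influenza) = 0.69341·0.75 + 0.8651·0.25
        = 0.520057 + 0.216275 = 0.736332
Configurations with bacterial infection contribute 0.216275, so
  P(bacterial infection | fever, influenza) = 0.216275 / 0.736332 ≈ 0.294
Conditioning on influenza lowers the posterior on bacterial infection: the classic explaining-away effect in a common-effect structure.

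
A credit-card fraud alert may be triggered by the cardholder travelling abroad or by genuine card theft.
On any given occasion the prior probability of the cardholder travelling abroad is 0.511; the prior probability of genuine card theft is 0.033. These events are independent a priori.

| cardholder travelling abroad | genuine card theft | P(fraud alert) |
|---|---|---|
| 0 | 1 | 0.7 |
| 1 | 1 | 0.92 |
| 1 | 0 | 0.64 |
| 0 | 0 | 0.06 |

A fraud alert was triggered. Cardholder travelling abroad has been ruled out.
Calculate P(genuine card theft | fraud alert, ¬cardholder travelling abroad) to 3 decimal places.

P(genuine card theft | fraud alert, ¬cardholder travelling abroad) ≈ 0.285

P(fraud alert | ¬cardholder travelling abroad) = 0.06×0.967 + 0.7×0.033 = 0.058020 + 0.023100 = 0.081120
Of this, 0.023100 comes from 0.7×0.033 (the genuine card theft=true cases).
So P(genuine card theft | fraud alert, ¬cardholder travelling abroad) = 0.023100/0.081120 ≈ 0.285.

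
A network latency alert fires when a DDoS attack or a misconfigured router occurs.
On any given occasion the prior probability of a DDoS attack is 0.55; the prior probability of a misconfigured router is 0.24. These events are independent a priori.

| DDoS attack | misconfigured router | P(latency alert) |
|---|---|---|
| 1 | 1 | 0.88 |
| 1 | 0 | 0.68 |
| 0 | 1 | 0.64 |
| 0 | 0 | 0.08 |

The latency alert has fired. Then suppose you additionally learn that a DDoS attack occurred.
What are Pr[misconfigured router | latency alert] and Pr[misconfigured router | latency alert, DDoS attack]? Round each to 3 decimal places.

Pr[misconfigured router | latency alert] ≈ 0.373; Pr[misconfigured router | latency alert, DDoS attack] ≈ 0.290

Numerator (weight on configurations with misconfigured router): 0.069120 + 0.116160 = 0.185280
Normalizer over all consistent configurations: 0.08×0.45×0.76 + 0.64×0.45×0.24 + 0.68×0.55×0.76 + 0.88×0.55×0.24 = 0.496880
P(misconfigured router | latency alert) = 0.185280/0.496880 ≈ 0.373

With the extra evidence:
Sum P(latency alert|·) weighted by the priors over both values of misconfigured router:
  P(latency alert | DDoS attack) = 0.68×0.76 + 0.88×0.24
        = 0.516800 + 0.211200 = 0.728000
Keeping only the misconfigured router-present terms gives 0.211200, so
  P(misconfigured router | latency alert, DDoS attack) = 0.211200 / 0.728000 ≈ 0.290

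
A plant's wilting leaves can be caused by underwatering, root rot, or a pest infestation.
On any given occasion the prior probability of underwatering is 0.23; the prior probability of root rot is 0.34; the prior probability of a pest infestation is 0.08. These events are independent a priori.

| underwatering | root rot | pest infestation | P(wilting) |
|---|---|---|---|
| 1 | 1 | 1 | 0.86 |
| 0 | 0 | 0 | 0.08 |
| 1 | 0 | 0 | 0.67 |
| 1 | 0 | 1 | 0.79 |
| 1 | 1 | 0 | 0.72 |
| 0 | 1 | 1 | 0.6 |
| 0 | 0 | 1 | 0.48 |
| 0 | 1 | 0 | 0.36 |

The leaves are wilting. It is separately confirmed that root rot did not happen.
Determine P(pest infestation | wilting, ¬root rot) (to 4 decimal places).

P(pest infestation | wilting, ¬root rot) ≈ 0.1818

By total probability over the 4 (underwatering, pest infestation) configurations:
  P(wilting | ¬root rot) = 0.08·0.77·0.92 + 0.48·0.77·0.08 + 0.67·0.23·0.92 + 0.79·0.23·0.08
        = 0.056672 + 0.029568 + 0.141772 + 0.014536 = 0.242548
The terms with pest infestation present sum to 0.044104, so
  P(pest infestation | wilting, ¬root rot) = 0.044104 / 0.242548 ≈ 0.1818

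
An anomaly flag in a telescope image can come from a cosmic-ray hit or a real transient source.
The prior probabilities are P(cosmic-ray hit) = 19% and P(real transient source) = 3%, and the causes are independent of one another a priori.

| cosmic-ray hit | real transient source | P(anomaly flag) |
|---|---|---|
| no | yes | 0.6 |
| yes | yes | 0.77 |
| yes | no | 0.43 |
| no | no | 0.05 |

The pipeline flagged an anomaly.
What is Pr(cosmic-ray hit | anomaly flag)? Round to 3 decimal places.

P(anomaly flag) = 0.05×0.81×0.97 + 0.6×0.81×0.03 + 0.43×0.19×0.97 + 0.77×0.19×0.03 = 0.039285 + 0.014580 + 0.079249 + 0.004389 = 0.137503
Of this, 0.083638 comes from 0.079249 + 0.004389 (the cosmic-ray hit=true cases).
P(cosmic-ray hit | anomaly flag) = 0.083638 / 0.137503 ≈ 0.608

Pr(cosmic-ray hit | anomaly flag) ≈ 0.608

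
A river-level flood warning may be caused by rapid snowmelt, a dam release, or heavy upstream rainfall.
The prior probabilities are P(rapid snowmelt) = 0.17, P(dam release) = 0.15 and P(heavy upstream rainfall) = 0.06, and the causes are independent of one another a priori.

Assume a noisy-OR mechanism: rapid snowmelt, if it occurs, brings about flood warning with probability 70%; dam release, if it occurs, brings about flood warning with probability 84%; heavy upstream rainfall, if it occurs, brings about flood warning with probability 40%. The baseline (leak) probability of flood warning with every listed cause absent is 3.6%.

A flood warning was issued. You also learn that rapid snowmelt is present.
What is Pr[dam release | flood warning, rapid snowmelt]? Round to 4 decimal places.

Pr[dam release | flood warning, rapid snowmelt] ≈ 0.1901

Under noisy-OR, P(flood warning | causes) = 1 − (1−0.036)·∏(1−qᵢ) over the active causes.
P(flood warning | rapid snowmelt) = 0.7108*0.85*0.94 + 0.82648*0.85*0.06 + 0.953728*0.15*0.94 + 0.972237*0.15*0.06 = 0.567929 + 0.042150 + 0.134476 + 0.008750 = 0.753305
Restricting to configurations with dam release present: 0.134476 + 0.008750 = 0.143226.
P(dam release | flood warning, rapid snowmelt) = 0.143226 / 0.753305 ≈ 0.1901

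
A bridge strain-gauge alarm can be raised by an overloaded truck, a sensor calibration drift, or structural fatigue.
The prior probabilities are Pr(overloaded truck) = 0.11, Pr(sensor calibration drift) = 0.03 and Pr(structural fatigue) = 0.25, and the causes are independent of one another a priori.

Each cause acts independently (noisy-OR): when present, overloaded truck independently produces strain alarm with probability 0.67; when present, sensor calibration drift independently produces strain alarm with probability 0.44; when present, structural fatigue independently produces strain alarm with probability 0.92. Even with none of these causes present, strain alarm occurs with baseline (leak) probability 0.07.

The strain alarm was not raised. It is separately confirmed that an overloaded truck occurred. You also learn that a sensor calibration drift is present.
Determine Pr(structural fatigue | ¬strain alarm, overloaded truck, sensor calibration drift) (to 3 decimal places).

Pr(structural fatigue | ¬strain alarm, overloaded truck, sensor calibration drift) ≈ 0.026

Under noisy-OR, P(strain alarm | causes) = 1 − (1−0.07)·∏(1−qᵢ) over the active causes.
Sum P(¬strain alarm|·) weighted by the priors over both values of structural fatigue:
  P(¬strain alarm | overloaded truck, sensor calibration drift) = 0.171864*0.75 + 0.013749*0.25
        = 0.128898 + 0.003437 = 0.132335
The terms with structural fatigue present sum to 0.003437, so
  P(structural fatigue | ¬strain alarm, overloaded truck, sensor calibration drift) = 0.003437 / 0.132335 ≈ 0.026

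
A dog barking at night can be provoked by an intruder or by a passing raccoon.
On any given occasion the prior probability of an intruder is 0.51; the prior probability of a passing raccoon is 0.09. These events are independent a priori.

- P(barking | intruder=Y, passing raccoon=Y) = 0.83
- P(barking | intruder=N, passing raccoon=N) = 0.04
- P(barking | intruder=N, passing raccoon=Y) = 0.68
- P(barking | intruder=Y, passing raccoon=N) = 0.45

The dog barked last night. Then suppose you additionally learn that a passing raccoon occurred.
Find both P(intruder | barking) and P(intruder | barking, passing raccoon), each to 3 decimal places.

P(intruder | barking) ≈ 0.838; P(intruder | barking, passing raccoon) ≈ 0.560

For the numerator, keep only intruder=true terms: 0.208845 + 0.038097 = 0.246942
Normalizer over all consistent configurations: 0.04·0.49·0.91 + 0.68·0.49·0.09 + 0.45·0.51·0.91 + 0.83·0.51·0.09 = 0.294766
P(intruder | barking) = 0.246942/0.294766 ≈ 0.838

Now condition on the additional information:
For the numerator, keep only intruder=true terms: 0.83·0.51 = 0.423300
Normalizer over all consistent configurations: 0.68·0.49 + 0.83·0.51 = 0.756500
Posterior = 0.423300 / 0.756500 ≈ 0.560
Conditioning on passing raccoon lowers the posterior on intruder: the classic explaining-away effect in a common-effect structure.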